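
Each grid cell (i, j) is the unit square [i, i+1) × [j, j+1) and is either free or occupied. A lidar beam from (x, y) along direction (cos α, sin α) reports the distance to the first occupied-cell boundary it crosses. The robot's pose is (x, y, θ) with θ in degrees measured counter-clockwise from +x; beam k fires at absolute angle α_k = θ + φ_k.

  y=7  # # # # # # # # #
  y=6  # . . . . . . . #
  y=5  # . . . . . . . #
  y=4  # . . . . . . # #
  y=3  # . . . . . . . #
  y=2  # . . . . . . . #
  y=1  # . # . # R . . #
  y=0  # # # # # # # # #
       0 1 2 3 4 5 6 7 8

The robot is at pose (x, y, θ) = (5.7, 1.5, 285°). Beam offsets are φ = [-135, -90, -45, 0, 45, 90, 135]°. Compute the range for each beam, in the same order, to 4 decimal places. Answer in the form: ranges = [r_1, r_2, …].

beam 1: φ=-135°, α=150°
  dir = (cos 150°, sin 150°) = (-0.8660, 0.5000); from cell (5,1)
  next x-line at t=0.8083, next y-line at t=1.0000; Δt_x=1.1547, Δt_y=2.0000
    x: enter (4,1) at t=0.8083 ← occupied
  → r_1 = 0.8083
beam 2: φ=-90°, α=195°
  dir = (cos 195°, sin 195°) = (-0.9659, -0.2588); from cell (5,1)
  next x-line at t=0.7247, next y-line at t=1.9319; Δt_x=1.0353, Δt_y=3.8637
    x: enter (4,1) at t=0.7247 ← occupied
  → r_2 = 0.7247
beam 3: φ=-45°, α=240°
  dir = (cos 240°, sin 240°) = (-0.5000, -0.8660); from cell (5,1)
  next x-line at t=1.4000, next y-line at t=0.5774; Δt_x=2.0000, Δt_y=1.1547
    y: enter (5,0) at t=0.5774 ← occupied
  → r_3 = 0.5774
beam 4: φ=0°, α=285°
  dir = (cos 285°, sin 285°) = (0.2588, -0.9659); from cell (5,1)
  next x-line at t=1.1591, next y-line at t=0.5176; Δt_x=3.8637, Δt_y=1.0353
    y: enter (5,0) at t=0.5176 ← occupied
  → r_4 = 0.5176
beam 5: φ=45°, α=330°
  dir = (cos 330°, sin 330°) = (0.8660, -0.5000); from cell (5,1)
  next x-line at t=0.3464, next y-line at t=1.0000; Δt_x=1.1547, Δt_y=2.0000
    x: enter (6,1) at t=0.3464
    y: enter (6,0) at t=1.0000 ← occupied
  → r_5 = 1.0000
beam 6: φ=90°, α=15°
  dir = (cos 15°, sin 15°) = (0.9659, 0.2588); from cell (5,1)
  next x-line at t=0.3106, next y-line at t=1.9319; Δt_x=1.0353, Δt_y=3.8637
    x: enter (6,1) at t=0.3106
    x: enter (7,1) at t=1.3459
    y: enter (7,2) at t=1.9319
    x: enter (8,2) at t=2.3811 ← occupied
  → r_6 = 2.3811
beam 7: φ=135°, α=60°
  dir = (cos 60°, sin 60°) = (0.5000, 0.8660); from cell (5,1)
  next x-line at t=0.6000, next y-line at t=0.5774; Δt_x=2.0000, Δt_y=1.1547
    y: enter (5,2) at t=0.5774
    x: enter (6,2) at t=0.6000
    y: enter (6,3) at t=1.7321
    x: enter (7,3) at t=2.6000
    y: enter (7,4) at t=2.8868 ← occupied
  → r_7 = 2.8868

ranges = [0.8083, 0.7247, 0.5774, 0.5176, 1.0000, 2.3811, 2.8868]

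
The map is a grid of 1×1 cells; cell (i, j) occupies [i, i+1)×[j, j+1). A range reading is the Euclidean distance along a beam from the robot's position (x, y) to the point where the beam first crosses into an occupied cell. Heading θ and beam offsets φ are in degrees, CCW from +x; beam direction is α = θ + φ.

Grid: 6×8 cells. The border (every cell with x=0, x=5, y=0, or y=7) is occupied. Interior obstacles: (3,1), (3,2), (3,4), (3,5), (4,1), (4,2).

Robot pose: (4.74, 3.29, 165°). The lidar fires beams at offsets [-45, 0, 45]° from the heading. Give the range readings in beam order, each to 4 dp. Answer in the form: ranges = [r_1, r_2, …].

beam 1: φ=-45°, α=120°
  d=(-0.5000,0.8660)  start (4,3)  tX=1.4800 tY=0.8198  stride 1/|dx|=2.0000 1/|dy|=1.1547
    cross y-line → (4,4), t=0.8198
    cross x-line → (3,4), t=1.4800 (wall)
  → r_1 = 1.4800
beam 2: φ=0°, α=165°
  d=(-0.9659,0.2588)  start (4,3)  tX=0.7661 tY=2.7432  stride 1/|dx|=1.0353 1/|dy|=3.8637
    cross x-line → (3,3), t=0.7661
    cross x-line → (2,3), t=1.8014
    cross y-line → (2,4), t=2.7432
    cross x-line → (1,4), t=2.8367
    cross x-line → (0,4), t=3.8719 (wall)
  → r_2 = 3.8719
beam 3: φ=45°, α=210°
  d=(-0.8660,-0.5000)  start (4,3)  tX=0.8545 tY=0.5800  stride 1/|dx|=1.1547 1/|dy|=2.0000
    cross y-line → (4,2), t=0.5800 (wall)
  → r_3 = 0.5800

ranges = [1.4800, 3.8719, 0.5800]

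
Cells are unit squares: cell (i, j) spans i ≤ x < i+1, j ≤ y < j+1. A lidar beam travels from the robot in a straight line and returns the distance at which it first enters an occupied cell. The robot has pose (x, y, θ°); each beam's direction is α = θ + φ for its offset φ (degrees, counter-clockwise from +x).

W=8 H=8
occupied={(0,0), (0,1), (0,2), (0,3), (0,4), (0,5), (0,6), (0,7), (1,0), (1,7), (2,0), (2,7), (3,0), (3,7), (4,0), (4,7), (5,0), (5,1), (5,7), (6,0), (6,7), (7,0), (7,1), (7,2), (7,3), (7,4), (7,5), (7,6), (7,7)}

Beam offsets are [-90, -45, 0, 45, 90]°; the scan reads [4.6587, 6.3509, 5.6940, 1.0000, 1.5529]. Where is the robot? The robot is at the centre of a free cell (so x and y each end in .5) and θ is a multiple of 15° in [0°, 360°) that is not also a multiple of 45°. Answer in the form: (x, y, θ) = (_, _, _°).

(x, y, θ) = (6.5, 2.5, 195°)

Candidates: 35 free-cell centres × 16 headings = 560 poses. Raycast each; keep the one whose scan matches to 4 dp.
  (4.5, 5.5, 165°): beam 1 = 1.5529 ≠ 4.6587 ✗
  (1.5, 6.5, 120°): beam 1 = 1.0000 ≠ 4.6587 ✗
  (1.5, 1.5, 195°): beam 1 = 1.9319 ≠ 4.6587 ✗
  (6.5, 3.5, 15°): beam 1 = 1.9319 ≠ 4.6587 ✗
  …
  (6.5, 2.5, 195°): r_1=4.6587, r_2=6.3509, r_3=5.6940, r_4=1.0000, r_5=1.5529 — all match ✓
Only this pose fits every beam.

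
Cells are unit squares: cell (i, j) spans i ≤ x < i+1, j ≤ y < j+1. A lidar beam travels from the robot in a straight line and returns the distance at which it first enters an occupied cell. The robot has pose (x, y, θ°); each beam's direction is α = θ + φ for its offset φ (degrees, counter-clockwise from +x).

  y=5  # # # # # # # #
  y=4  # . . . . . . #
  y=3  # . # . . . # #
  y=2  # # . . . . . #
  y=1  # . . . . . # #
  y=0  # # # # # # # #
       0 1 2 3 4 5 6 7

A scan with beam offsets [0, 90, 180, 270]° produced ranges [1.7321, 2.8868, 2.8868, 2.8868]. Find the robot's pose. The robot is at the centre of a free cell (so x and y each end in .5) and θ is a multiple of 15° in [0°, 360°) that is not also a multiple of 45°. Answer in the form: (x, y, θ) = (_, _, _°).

Enumerate (i+0.5, j+0.5, θ) over the 20 free cells and 16 admissible headings. For each, cast all 4 beams and compare to the given ranges.
  (4.5, 1.5, 195°): beam 1 = 1.9319 ≠ 1.7321 ✗
  (5.5, 2.5, 75°): beam 1 = 2.5882 ≠ 1.7321 ✗
  (6.5, 4.5, 345°): beam 1 = 0.5176 ≠ 1.7321 ✗
  …
  (4.5, 3.5, 120°): r_1=1.7321, r_2=2.8868, r_3=2.8868, r_4=2.8868 — all match ✓
No second candidate reproduces the full scan.

(x, y, θ) = (4.5, 3.5, 120°)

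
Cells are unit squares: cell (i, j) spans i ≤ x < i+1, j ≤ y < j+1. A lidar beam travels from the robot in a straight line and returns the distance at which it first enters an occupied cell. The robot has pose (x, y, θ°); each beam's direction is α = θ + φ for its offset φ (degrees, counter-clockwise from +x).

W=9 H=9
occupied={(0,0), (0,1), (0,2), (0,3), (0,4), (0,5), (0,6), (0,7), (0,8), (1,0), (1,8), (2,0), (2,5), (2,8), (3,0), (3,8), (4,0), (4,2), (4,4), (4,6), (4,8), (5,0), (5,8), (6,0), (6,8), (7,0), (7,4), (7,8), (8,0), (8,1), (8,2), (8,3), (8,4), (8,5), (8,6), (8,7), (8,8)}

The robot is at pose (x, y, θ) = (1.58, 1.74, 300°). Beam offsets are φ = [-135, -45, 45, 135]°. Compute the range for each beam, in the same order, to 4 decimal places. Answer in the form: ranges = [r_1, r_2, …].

beam 1: φ=-135°, α=165°
  direction (-0.9659, 0.2588); cell (1,1); t to first gridline: x 0.6005, y 1.0046 (then +1.0353 / +3.8637)
    (0,1) via x @ 0.6005  # hit
  → r_1 = 0.6005
beam 2: φ=-45°, α=255°
  direction (-0.2588, -0.9659); cell (1,1); t to first gridline: x 2.2409, y 0.7661 (then +3.8637 / +1.0353)
    (1,0) via y @ 0.7661  # hit
  → r_2 = 0.7661
beam 3: φ=45°, α=345°
  direction (0.9659, -0.2588); cell (1,1); t to first gridline: x 0.4348, y 2.8591 (then +1.0353 / +3.8637)
    (2,1) via x @ 0.4348
    (3,1) via x @ 1.4701
    (4,1) via x @ 2.5054
    (4,0) via y @ 2.8591  # hit
  → r_3 = 2.8591
beam 4: φ=135°, α=75°
  direction (0.2588, 0.9659); cell (1,1); t to first gridline: x 1.6228, y 0.2692 (then +3.8637 / +1.0353)
    (1,2) via y @ 0.2692
    (1,3) via y @ 1.3044
    (2,3) via x @ 1.6228
    (2,4) via y @ 2.3397
    (2,5) via y @ 3.3750  # hit
  → r_4 = 3.3750

ranges = [0.6005, 0.7661, 2.8591, 3.3750]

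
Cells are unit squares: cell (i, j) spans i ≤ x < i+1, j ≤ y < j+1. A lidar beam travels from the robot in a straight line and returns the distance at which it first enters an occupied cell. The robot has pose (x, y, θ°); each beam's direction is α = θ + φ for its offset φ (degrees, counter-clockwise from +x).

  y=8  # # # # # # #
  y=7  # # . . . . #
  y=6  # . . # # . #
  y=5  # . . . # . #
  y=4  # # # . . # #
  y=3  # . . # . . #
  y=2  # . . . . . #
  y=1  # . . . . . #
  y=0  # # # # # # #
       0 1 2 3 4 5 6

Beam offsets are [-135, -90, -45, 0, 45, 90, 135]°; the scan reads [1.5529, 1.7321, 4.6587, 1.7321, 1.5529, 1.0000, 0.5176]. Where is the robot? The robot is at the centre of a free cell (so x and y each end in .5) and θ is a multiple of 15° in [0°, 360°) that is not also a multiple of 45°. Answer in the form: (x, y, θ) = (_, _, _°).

(x, y, θ) = (1.5, 2.5, 30°)

Candidates: 27 free-cell centres × 16 headings = 432 poses. Raycast each; keep the one whose scan matches to 4 dp.
  (4.5, 2.5, 60°): beam 3 = 1.5529 ≠ 4.6587 ✗
  (1.5, 5.5, 255°): beam 1 = 1.0000 ≠ 1.5529 ✗
  (2.5, 2.5, 255°): beam 1 = 1.7321 ≠ 1.5529 ✗
  (4.5, 3.5, 60°): beam 1 = 2.5882 ≠ 1.5529 ✗
  (1.5, 5.5, 165°): beam 1 = 1.7321 ≠ 1.5529 ✗
  …
  (1.5, 2.5, 30°): r_1=1.5529, r_2=1.7321, r_3=4.6587, r_4=1.7321, r_5=1.5529, r_6=1.0000, r_7=0.5176 — all match ✓
Only this pose fits every beam.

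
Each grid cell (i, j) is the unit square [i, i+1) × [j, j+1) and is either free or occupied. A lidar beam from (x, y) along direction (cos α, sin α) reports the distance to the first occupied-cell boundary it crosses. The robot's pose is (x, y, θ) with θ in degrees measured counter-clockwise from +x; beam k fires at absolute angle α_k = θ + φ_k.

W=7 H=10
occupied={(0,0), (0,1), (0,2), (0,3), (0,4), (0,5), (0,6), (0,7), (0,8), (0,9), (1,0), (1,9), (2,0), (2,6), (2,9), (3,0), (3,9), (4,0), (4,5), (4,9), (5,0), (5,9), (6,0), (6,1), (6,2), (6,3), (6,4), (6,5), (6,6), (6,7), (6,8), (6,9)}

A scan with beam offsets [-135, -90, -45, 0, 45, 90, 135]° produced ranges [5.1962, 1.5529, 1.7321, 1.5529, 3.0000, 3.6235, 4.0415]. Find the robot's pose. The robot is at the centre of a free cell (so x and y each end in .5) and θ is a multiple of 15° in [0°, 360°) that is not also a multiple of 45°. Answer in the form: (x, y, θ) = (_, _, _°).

Enumerate (i+0.5, j+0.5, θ) over the 38 free cells and 16 admissible headings. For each, cast all 7 beams and compare to the given ranges.
  (2.5, 5.5, 150°): beam 1 = 1.5529 ≠ 5.1962 ✗
  (5.5, 6.5, 330°): beam 1 = 4.6587 ≠ 5.1962 ✗
  (3.5, 4.5, 75°): beam 1 = 4.0415 ≠ 5.1962 ✗
  (1.5, 5.5, 240°): beam 1 = 1.9319 ≠ 5.1962 ✗
  …
  (2.5, 4.5, 195°): r_1=5.1962, r_2=1.5529, r_3=1.7321, r_4=1.5529, r_5=3.0000, r_6=3.6235, r_7=4.0415 — all match ✓
No second candidate reproduces the full scan.

(x, y, θ) = (2.5, 4.5, 195°)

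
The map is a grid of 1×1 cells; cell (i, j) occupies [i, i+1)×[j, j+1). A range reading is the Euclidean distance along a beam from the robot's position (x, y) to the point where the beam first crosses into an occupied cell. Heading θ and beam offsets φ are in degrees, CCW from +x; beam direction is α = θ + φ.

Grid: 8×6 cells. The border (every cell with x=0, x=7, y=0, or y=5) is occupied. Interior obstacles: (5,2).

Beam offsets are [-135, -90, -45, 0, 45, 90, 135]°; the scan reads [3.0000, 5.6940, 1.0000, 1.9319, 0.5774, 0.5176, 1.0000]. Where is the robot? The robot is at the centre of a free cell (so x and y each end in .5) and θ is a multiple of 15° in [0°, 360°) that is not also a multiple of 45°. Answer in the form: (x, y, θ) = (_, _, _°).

(x, y, θ) = (6.5, 3.5, 285°)

The pose lattice has 23·16 = 368 candidates. Test each by forward raycasting.
  (3.5, 1.5, 120°): beam 1 = 1.9319 ≠ 3.0000 ✗
  (6.5, 4.5, 285°): beam 1 = 1.0000 ≠ 3.0000 ✗
  (5.5, 4.5, 345°): beam 1 = 5.1962 ≠ 3.0000 ✗
  (1.5, 4.5, 165°): beam 1 = 1.0000 ≠ 3.0000 ✗
  …
  (6.5, 3.5, 285°): r_1=3.0000, r_2=5.6940, r_3=1.0000, r_4=1.9319, r_5=0.5774, r_6=0.5176, r_7=1.0000 — all match ✓
Only this pose fits every beam.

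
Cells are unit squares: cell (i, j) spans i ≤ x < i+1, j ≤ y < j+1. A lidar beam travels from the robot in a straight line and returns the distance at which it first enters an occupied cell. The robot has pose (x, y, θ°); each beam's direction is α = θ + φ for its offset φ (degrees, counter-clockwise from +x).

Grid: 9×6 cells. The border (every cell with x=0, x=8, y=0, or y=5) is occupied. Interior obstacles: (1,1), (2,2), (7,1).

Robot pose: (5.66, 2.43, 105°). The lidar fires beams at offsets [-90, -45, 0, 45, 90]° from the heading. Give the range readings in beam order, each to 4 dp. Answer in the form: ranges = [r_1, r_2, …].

beam 1: φ=-90°, α=15°
  cosα=0.9659 sinα=0.2588 | (5,2) | tMaxX 0.3520 tMaxY 2.2023 | tΔX 1.0353 tΔY 3.8637
    t=0.3520 [x] (6,2)
    t=1.3873 [x] (7,2)
    t=2.2023 [y] (7,3)
    t=2.4225 [x] (8,3) — stop
  → r_1 = 2.4225
beam 2: φ=-45°, α=60°
  cosα=0.5000 sinα=0.8660 | (5,2) | tMaxX 0.6800 tMaxY 0.6582 | tΔX 2.0000 tΔY 1.1547
    t=0.6582 [y] (5,3)
    t=0.6800 [x] (6,3)
    t=1.8129 [y] (6,4)
    t=2.6800 [x] (7,4)
    t=2.9676 [y] (7,5) — stop
  → r_2 = 2.9676
beam 3: φ=0°, α=105°
  cosα=-0.2588 sinα=0.9659 | (5,2) | tMaxX 2.5500 tMaxY 0.5901 | tΔX 3.8637 tΔY 1.0353
    t=0.5901 [y] (5,3)
    t=1.6254 [y] (5,4)
    t=2.5500 [x] (4,4)
    t=2.6607 [y] (4,5) — stop
  → r_3 = 2.6607
beam 4: φ=45°, α=150°
  cosα=-0.8660 sinα=0.5000 | (5,2) | tMaxX 0.7621 tMaxY 1.1400 | tΔX 1.1547 tΔY 2.0000
    t=0.7621 [x] (4,2)
    t=1.1400 [y] (4,3)
    t=1.9168 [x] (3,3)
    t=3.0715 [x] (2,3)
    t=3.1400 [y] (2,4)
    t=4.2262 [x] (1,4)
    t=5.1400 [y] (1,5) — stop
  → r_4 = 5.1400
beam 5: φ=90°, α=195°
  cosα=-0.9659 sinα=-0.2588 | (5,2) | tMaxX 0.6833 tMaxY 1.6614 | tΔX 1.0353 tΔY 3.8637
    t=0.6833 [x] (4,2)
    t=1.6614 [y] (4,1)
    t=1.7186 [x] (3,1)
    t=2.7538 [x] (2,1)
    t=3.7891 [x] (1,1) — stop
  → r_5 = 3.7891

ranges = [2.4225, 2.9676, 2.6607, 5.1400, 3.7891]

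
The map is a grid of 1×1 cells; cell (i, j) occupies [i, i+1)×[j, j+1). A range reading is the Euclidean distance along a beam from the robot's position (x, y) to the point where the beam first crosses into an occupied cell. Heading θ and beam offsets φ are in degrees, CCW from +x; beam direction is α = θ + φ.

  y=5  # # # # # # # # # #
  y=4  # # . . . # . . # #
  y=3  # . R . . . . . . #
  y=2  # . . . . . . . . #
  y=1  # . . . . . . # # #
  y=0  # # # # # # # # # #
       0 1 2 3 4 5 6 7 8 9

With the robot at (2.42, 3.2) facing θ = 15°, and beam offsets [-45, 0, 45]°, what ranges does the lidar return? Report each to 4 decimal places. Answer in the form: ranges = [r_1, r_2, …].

ranges = [4.4000, 3.0910, 2.0785]

beam 1: φ=-45°, α=330°
  d=(0.8660,-0.5000)  start (2,3)  tX=0.6697 tY=0.4000  stride 1/|dx|=1.1547 1/|dy|=2.0000
    cross y-line → (2,2), t=0.4000
    cross x-line → (3,2), t=0.6697
    cross x-line → (4,2), t=1.8244
    cross y-line → (4,1), t=2.4000
    cross x-line → (5,1), t=2.9791
    cross x-line → (6,1), t=4.1338
    cross y-line → (6,0), t=4.4000 (wall)
  → r_1 = 4.4000
beam 2: φ=0°, α=15°
  d=(0.9659,0.2588)  start (2,3)  tX=0.6005 tY=3.0910  stride 1/|dx|=1.0353 1/|dy|=3.8637
    cross x-line → (3,3), t=0.6005
    cross x-line → (4,3), t=1.6357
    cross x-line → (5,3), t=2.6710
    cross y-line → (5,4), t=3.0910 (wall)
  → r_2 = 3.0910
beam 3: φ=45°, α=60°
  d=(0.5000,0.8660)  start (2,3)  tX=1.1600 tY=0.9238  stride 1/|dx|=2.0000 1/|dy|=1.1547
    cross y-line → (2,4), t=0.9238
    cross x-line → (3,4), t=1.1600
    cross y-line → (3,5), t=2.0785 (wall)
  → r_3 = 2.0785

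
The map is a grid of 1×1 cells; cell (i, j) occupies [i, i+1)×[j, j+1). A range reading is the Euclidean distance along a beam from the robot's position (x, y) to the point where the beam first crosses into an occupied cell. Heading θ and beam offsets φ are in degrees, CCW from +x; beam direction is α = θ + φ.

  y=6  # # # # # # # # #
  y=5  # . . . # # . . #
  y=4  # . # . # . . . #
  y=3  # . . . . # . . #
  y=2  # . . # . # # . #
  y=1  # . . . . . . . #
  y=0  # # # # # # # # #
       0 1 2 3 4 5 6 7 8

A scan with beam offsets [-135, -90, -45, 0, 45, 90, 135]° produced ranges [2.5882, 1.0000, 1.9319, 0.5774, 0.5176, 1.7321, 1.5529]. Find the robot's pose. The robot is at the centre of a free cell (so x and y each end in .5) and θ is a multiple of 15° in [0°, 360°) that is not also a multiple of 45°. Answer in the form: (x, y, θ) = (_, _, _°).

The pose lattice has 27·16 = 432 candidates. Test each by forward raycasting.
  (2.5, 3.5, 345°): beam 1 = 1.7321 ≠ 2.5882 ✗
  (4.5, 3.5, 75°): beam 1 = 1.0000 ≠ 2.5882 ✗
  (7.5, 4.5, 330°): beam 1 = 1.9319 ≠ 2.5882 ✗
  …
  (2.5, 3.5, 60°): r_1=2.5882, r_2=1.0000, r_3=1.9319, r_4=0.5774, r_5=0.5176, r_6=1.7321, r_7=1.5529 — all match ✓
Only this pose fits every beam.

(x, y, θ) = (2.5, 3.5, 60°)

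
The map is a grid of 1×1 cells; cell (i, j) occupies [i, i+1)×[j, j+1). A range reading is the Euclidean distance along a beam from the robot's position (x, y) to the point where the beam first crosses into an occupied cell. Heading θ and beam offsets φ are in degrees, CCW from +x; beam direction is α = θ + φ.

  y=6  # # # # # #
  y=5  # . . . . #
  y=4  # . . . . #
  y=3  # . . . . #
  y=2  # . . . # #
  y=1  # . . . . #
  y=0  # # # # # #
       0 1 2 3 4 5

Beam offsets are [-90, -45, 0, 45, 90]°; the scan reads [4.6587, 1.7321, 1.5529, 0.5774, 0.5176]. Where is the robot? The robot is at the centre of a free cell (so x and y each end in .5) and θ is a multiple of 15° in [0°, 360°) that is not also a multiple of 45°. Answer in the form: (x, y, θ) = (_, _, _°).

Enumerate (i+0.5, j+0.5, θ) over the 19 free cells and 16 admissible headings. For each, cast all 5 beams and compare to the given ranges.
  (1.5, 2.5, 345°): beam 1 = 1.5529 ≠ 4.6587 ✗
  (4.5, 3.5, 15°): beam 1 = 0.5176 ≠ 4.6587 ✗
  (1.5, 3.5, 30°): beam 1 = 2.8868 ≠ 4.6587 ✗
  …
  (2.5, 1.5, 195°): r_1=4.6587, r_2=1.7321, r_3=1.5529, r_4=0.5774, r_5=0.5176 — all match ✓
Unique over the lattice → pose = (2.5, 1.5, 195°).

(x, y, θ) = (2.5, 1.5, 195°)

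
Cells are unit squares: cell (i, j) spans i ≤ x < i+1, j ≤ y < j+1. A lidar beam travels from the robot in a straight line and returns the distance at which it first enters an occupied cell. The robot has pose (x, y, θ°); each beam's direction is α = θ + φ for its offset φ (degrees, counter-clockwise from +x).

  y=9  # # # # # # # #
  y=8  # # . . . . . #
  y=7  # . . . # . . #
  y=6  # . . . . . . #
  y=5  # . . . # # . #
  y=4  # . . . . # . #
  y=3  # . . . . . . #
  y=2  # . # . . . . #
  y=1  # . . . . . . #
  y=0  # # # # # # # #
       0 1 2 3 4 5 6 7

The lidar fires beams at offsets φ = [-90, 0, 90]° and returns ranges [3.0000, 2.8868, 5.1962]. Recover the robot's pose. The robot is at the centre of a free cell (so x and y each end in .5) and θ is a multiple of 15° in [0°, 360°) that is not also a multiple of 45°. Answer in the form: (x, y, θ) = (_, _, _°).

Enumerate (i+0.5, j+0.5, θ) over the 42 free cells and 16 admissible headings. For each, cast all 3 beams and compare to the given ranges.
  (3.5, 8.5, 30°): beam 1 = 1.0000 ≠ 3.0000 ✗
  (6.5, 5.5, 15°): beam 1 = 1.9319 ≠ 3.0000 ✗
  (1.5, 5.5, 60°): beam 1 = 6.3509 ≠ 3.0000 ✗
  …
  (3.5, 5.5, 210°): r_1=3.0000, r_2=2.8868, r_3=5.1962 — all match ✓
No second candidate reproduces the full scan.

(x, y, θ) = (3.5, 5.5, 210°)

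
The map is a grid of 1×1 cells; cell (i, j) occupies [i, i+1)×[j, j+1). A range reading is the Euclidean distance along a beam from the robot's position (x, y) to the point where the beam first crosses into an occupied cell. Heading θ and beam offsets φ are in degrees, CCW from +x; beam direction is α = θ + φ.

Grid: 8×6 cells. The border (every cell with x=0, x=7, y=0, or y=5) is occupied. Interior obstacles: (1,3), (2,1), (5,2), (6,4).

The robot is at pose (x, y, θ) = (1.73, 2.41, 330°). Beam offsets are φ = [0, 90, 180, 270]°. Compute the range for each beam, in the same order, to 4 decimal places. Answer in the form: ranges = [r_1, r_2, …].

ranges = [0.8200, 2.9907, 0.8429, 1.4600]

beam 1: φ=0°, α=330°
  cosα=0.8660 sinα=-0.5000 | (1,2) | tMaxX 0.3118 tMaxY 0.8200 | tΔX 1.1547 tΔY 2.0000
    t=0.3118 [x] (2,2)
    t=0.8200 [y] (2,1) — stop
  → r_1 = 0.8200
beam 2: φ=90°, α=60°
  cosα=0.5000 sinα=0.8660 | (1,2) | tMaxX 0.5400 tMaxY 0.6813 | tΔX 2.0000 tΔY 1.1547
    t=0.5400 [x] (2,2)
    t=0.6813 [y] (2,3)
    t=1.8360 [y] (2,4)
    t=2.5400 [x] (3,4)
    t=2.9907 [y] (3,5) — stop
  → r_2 = 2.9907
beam 3: φ=180°, α=150°
  cosα=-0.8660 sinα=0.5000 | (1,2) | tMaxX 0.8429 tMaxY 1.1800 | tΔX 1.1547 tΔY 2.0000
    t=0.8429 [x] (0,2) — stop
  → r_3 = 0.8429
beam 4: φ=270°, α=240°
  cosα=-0.5000 sinα=-0.8660 | (1,2) | tMaxX 1.4600 tMaxY 0.4734 | tΔX 2.0000 tΔY 1.1547
    t=0.4734 [y] (1,1)
    t=1.4600 [x] (0,1) — stop
  → r_4 = 1.4600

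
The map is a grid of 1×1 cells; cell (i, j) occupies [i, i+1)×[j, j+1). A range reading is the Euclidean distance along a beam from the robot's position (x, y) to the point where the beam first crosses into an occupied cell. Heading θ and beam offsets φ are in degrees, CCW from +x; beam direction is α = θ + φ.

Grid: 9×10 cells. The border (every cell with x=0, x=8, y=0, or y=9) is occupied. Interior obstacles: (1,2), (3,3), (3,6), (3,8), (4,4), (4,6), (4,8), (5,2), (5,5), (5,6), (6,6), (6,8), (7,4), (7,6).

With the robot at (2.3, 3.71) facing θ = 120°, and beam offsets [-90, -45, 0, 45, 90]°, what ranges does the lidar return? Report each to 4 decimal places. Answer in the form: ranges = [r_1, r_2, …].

beam 1: φ=-90°, α=30°
  cosα=0.8660 sinα=0.5000 | (2,3) | tMaxX 0.8083 tMaxY 0.5800 | tΔX 1.1547 tΔY 2.0000
    t=0.5800 [y] (2,4)
    t=0.8083 [x] (3,4)
    t=1.9630 [x] (4,4) — stop
  → r_1 = 1.9630
beam 2: φ=-45°, α=75°
  cosα=0.2588 sinα=0.9659 | (2,3) | tMaxX 2.7046 tMaxY 0.3002 | tΔX 3.8637 tΔY 1.0353
    t=0.3002 [y] (2,4)
    t=1.3355 [y] (2,5)
    t=2.3708 [y] (2,6)
    t=2.7046 [x] (3,6) — stop
  → r_2 = 2.7046
beam 3: φ=0°, α=120°
  cosα=-0.5000 sinα=0.8660 | (2,3) | tMaxX 0.6000 tMaxY 0.3349 | tΔX 2.0000 tΔY 1.1547
    t=0.3349 [y] (2,4)
    t=0.6000 [x] (1,4)
    t=1.4896 [y] (1,5)
    t=2.6000 [x] (0,5) — stop
  → r_3 = 2.6000
beam 4: φ=45°, α=165°
  cosα=-0.9659 sinα=0.2588 | (2,3) | tMaxX 0.3106 tMaxY 1.1205 | tΔX 1.0353 tΔY 3.8637
    t=0.3106 [x] (1,3)
    t=1.1205 [y] (1,4)
    t=1.3459 [x] (0,4) — stop
  → r_4 = 1.3459
beam 5: φ=90°, α=210°
  cosα=-0.8660 sinα=-0.5000 | (2,3) | tMaxX 0.3464 tMaxY 1.4200 | tΔX 1.1547 tΔY 2.0000
    t=0.3464 [x] (1,3)
    t=1.4200 [y] (1,2) — stop
  → r_5 = 1.4200

ranges = [1.9630, 2.7046, 2.6000, 1.3459, 1.4200]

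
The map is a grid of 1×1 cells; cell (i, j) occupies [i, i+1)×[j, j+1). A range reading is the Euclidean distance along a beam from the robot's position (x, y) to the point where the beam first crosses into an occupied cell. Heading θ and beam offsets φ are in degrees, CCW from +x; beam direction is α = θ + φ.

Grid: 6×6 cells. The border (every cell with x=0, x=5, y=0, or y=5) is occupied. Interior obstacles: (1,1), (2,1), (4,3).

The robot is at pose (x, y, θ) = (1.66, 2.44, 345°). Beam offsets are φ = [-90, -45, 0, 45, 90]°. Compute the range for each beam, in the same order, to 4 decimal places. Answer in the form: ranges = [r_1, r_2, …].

beam 1: φ=-90°, α=255°
  d=(-0.2588,-0.9659)  start (1,2)  tX=2.5500 tY=0.4555  stride 1/|dx|=3.8637 1/|dy|=1.0353
    cross y-line → (1,1), t=0.4555 (wall)
  → r_1 = 0.4555
beam 2: φ=-45°, α=300°
  d=(0.5000,-0.8660)  start (1,2)  tX=0.6800 tY=0.5081  stride 1/|dx|=2.0000 1/|dy|=1.1547
    cross y-line → (1,1), t=0.5081 (wall)
  → r_2 = 0.5081
beam 3: φ=0°, α=345°
  d=(0.9659,-0.2588)  start (1,2)  tX=0.3520 tY=1.7000  stride 1/|dx|=1.0353 1/|dy|=3.8637
    cross x-line → (2,2), t=0.3520
    cross x-line → (3,2), t=1.3873
    cross y-line → (3,1), t=1.7000
    cross x-line → (4,1), t=2.4225
    cross x-line → (5,1), t=3.4578 (wall)
  → r_3 = 3.4578
beam 4: φ=45°, α=30°
  d=(0.8660,0.5000)  start (1,2)  tX=0.3926 tY=1.1200  stride 1/|dx|=1.1547 1/|dy|=2.0000
    cross x-line → (2,2), t=0.3926
    cross y-line → (2,3), t=1.1200
    cross x-line → (3,3), t=1.5473
    cross x-line → (4,3), t=2.7020 (wall)
  → r_4 = 2.7020
beam 5: φ=90°, α=75°
  d=(0.2588,0.9659)  start (1,2)  tX=1.3137 tY=0.5798  stride 1/|dx|=3.8637 1/|dy|=1.0353
    cross y-line → (1,3), t=0.5798
    cross x-line → (2,3), t=1.3137
    cross y-line → (2,4), t=1.6150
    cross y-line → (2,5), t=2.6503 (wall)
  → r_5 = 2.6503

ranges = [0.4555, 0.5081, 3.4578, 2.7020, 2.6503]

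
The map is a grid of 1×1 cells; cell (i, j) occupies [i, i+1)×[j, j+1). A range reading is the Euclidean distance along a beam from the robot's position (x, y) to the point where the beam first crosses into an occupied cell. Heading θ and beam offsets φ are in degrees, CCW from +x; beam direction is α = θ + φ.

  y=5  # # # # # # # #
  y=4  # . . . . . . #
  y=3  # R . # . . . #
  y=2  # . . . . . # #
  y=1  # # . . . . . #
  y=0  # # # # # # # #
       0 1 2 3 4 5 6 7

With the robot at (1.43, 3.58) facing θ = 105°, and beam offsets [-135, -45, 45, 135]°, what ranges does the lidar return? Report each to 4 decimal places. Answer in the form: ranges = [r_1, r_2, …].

beam 1: φ=-135°, α=330°
  dir = (cos 330°, sin 330°) = (0.8660, -0.5000); from cell (1,3)
  next x-line at t=0.6582, next y-line at t=1.1600; Δt_x=1.1547, Δt_y=2.0000
    x: enter (2,3) at t=0.6582
    y: enter (2,2) at t=1.1600
    x: enter (3,2) at t=1.8129
    x: enter (4,2) at t=2.9676
    y: enter (4,1) at t=3.1600
    x: enter (5,1) at t=4.1223
    y: enter (5,0) at t=5.1600 ← occupied
  → r_1 = 5.1600
beam 2: φ=-45°, α=60°
  dir = (cos 60°, sin 60°) = (0.5000, 0.8660); from cell (1,3)
  next x-line at t=1.1400, next y-line at t=0.4850; Δt_x=2.0000, Δt_y=1.1547
    y: enter (1,4) at t=0.4850
    x: enter (2,4) at t=1.1400
    y: enter (2,5) at t=1.6397 ← occupied
  → r_2 = 1.6397
beam 3: φ=45°, α=150°
  dir = (cos 150°, sin 150°) = (-0.8660, 0.5000); from cell (1,3)
  next x-line at t=0.4965, next y-line at t=0.8400; Δt_x=1.1547, Δt_y=2.0000
    x: enter (0,3) at t=0.4965 ← occupied
  → r_3 = 0.4965
beam 4: φ=135°, α=240°
  dir = (cos 240°, sin 240°) = (-0.5000, -0.8660); from cell (1,3)
  next x-line at t=0.8600, next y-line at t=0.6697; Δt_x=2.0000, Δt_y=1.1547
    y: enter (1,2) at t=0.6697
    x: enter (0,2) at t=0.8600 ← occupied
  → r_4 = 0.8600

ranges = [5.1600, 1.6397, 0.4965, 0.8600]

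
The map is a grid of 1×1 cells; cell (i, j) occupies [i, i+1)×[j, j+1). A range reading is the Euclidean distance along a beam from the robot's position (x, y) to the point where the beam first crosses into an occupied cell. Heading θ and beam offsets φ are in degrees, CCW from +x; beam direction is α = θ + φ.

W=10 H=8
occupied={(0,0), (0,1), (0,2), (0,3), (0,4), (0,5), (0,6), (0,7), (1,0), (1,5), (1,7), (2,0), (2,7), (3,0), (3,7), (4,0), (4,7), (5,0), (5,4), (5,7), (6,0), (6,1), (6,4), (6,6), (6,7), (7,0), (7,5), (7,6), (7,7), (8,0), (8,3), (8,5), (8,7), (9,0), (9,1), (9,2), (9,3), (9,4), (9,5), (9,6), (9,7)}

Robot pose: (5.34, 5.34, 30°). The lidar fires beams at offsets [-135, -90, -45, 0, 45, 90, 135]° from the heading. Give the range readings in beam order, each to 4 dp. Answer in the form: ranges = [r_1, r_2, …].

ranges = [0.3520, 0.3926, 1.3137, 1.3200, 1.7186, 1.9168, 4.4931]

beam 1: φ=-135°, α=255°
  d=(-0.2588,-0.9659)  start (5,5)  tX=1.3137 tY=0.3520  stride 1/|dx|=3.8637 1/|dy|=1.0353
    cross y-line → (5,4), t=0.3520 (wall)
  → r_1 = 0.3520
beam 2: φ=-90°, α=300°
  d=(0.5000,-0.8660)  start (5,5)  tX=1.3200 tY=0.3926  stride 1/|dx|=2.0000 1/|dy|=1.1547
    cross y-line → (5,4), t=0.3926 (wall)
  → r_2 = 0.3926
beam 3: φ=-45°, α=345°
  d=(0.9659,-0.2588)  start (5,5)  tX=0.6833 tY=1.3137  stride 1/|dx|=1.0353 1/|dy|=3.8637
    cross x-line → (6,5), t=0.6833
    cross y-line → (6,4), t=1.3137 (wall)
  → r_3 = 1.3137
beam 4: φ=0°, α=30°
  d=(0.8660,0.5000)  start (5,5)  tX=0.7621 tY=1.3200  stride 1/|dx|=1.1547 1/|dy|=2.0000
    cross x-line → (6,5), t=0.7621
    cross y-line → (6,6), t=1.3200 (wall)
  → r_4 = 1.3200
beam 5: φ=45°, α=75°
  d=(0.2588,0.9659)  start (5,5)  tX=2.5500 tY=0.6833  stride 1/|dx|=3.8637 1/|dy|=1.0353
    cross y-line → (5,6), t=0.6833
    cross y-line → (5,7), t=1.7186 (wall)
  → r_5 = 1.7186
beam 6: φ=90°, α=120°
  d=(-0.5000,0.8660)  start (5,5)  tX=0.6800 tY=0.7621  stride 1/|dx|=2.0000 1/|dy|=1.1547
    cross x-line → (4,5), t=0.6800
    cross y-line → (4,6), t=0.7621
    cross y-line → (4,7), t=1.9168 (wall)
  → r_6 = 1.9168
beam 7: φ=135°, α=165°
  d=(-0.9659,0.2588)  start (5,5)  tX=0.3520 tY=2.5500  stride 1/|dx|=1.0353 1/|dy|=3.8637
    cross x-line → (4,5), t=0.3520
    cross x-line → (3,5), t=1.3873
    cross x-line → (2,5), t=2.4225
    cross y-line → (2,6), t=2.5500
    cross x-line → (1,6), t=3.4578
    cross x-line → (0,6), t=4.4931 (wall)
  → r_7 = 4.4931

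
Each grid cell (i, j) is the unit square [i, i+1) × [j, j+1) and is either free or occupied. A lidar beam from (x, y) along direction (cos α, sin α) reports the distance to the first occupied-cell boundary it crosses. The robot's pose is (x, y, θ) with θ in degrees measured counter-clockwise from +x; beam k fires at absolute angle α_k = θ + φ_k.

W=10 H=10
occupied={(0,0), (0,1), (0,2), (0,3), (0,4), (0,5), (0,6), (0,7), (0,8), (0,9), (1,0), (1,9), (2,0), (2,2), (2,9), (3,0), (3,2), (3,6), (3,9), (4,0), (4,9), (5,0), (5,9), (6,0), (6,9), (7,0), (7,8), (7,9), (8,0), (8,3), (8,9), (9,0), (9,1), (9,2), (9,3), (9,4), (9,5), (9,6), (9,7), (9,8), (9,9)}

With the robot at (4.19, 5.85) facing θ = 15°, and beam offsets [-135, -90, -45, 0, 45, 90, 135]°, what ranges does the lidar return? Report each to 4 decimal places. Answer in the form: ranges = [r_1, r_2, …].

ranges = [3.2909, 5.0211, 4.3994, 4.9797, 3.6373, 0.7341, 0.3000]

beam 1: φ=-135°, α=240°
  d=(-0.5000,-0.8660)  start (4,5)  tX=0.3800 tY=0.9815  stride 1/|dx|=2.0000 1/|dy|=1.1547
    cross x-line → (3,5), t=0.3800
    cross y-line → (3,4), t=0.9815
    cross y-line → (3,3), t=2.1362
    cross x-line → (2,3), t=2.3800
    cross y-line → (2,2), t=3.2909 (wall)
  → r_1 = 3.2909
beam 2: φ=-90°, α=285°
  d=(0.2588,-0.9659)  start (4,5)  tX=3.1296 tY=0.8800  stride 1/|dx|=3.8637 1/|dy|=1.0353
    cross y-line → (4,4), t=0.8800
    cross y-line → (4,3), t=1.9153
    cross y-line → (4,2), t=2.9505
    cross x-line → (5,2), t=3.1296
    cross y-line → (5,1), t=3.9858
    cross y-line → (5,0), t=5.0211 (wall)
  → r_2 = 5.0211
beam 3: φ=-45°, α=330°
  d=(0.8660,-0.5000)  start (4,5)  tX=0.9353 tY=1.7000  stride 1/|dx|=1.1547 1/|dy|=2.0000
    cross x-line → (5,5), t=0.9353
    cross y-line → (5,4), t=1.7000
    cross x-line → (6,4), t=2.0900
    cross x-line → (7,4), t=3.2447
    cross y-line → (7,3), t=3.7000
    cross x-line → (8,3), t=4.3994 (wall)
  → r_3 = 4.3994
beam 4: φ=0°, α=15°
  d=(0.9659,0.2588)  start (4,5)  tX=0.8386 tY=0.5796  stride 1/|dx|=1.0353 1/|dy|=3.8637
    cross y-line → (4,6), t=0.5796
    cross x-line → (5,6), t=0.8386
    cross x-line → (6,6), t=1.8738
    cross x-line → (7,6), t=2.9091
    cross x-line → (8,6), t=3.9444
    cross y-line → (8,7), t=4.4433
    cross x-line → (9,7), t=4.9797 (wall)
  → r_4 = 4.9797
beam 5: φ=45°, α=60°
  d=(0.5000,0.8660)  start (4,5)  tX=1.6200 tY=0.1732  stride 1/|dx|=2.0000 1/|dy|=1.1547
    cross y-line → (4,6), t=0.1732
    cross y-line → (4,7), t=1.3279
    cross x-line → (5,7), t=1.6200
    cross y-line → (5,8), t=2.4826
    cross x-line → (6,8), t=3.6200
    cross y-line → (6,9), t=3.6373 (wall)
  → r_5 = 3.6373
beam 6: φ=90°, α=105°
  d=(-0.2588,0.9659)  start (4,5)  tX=0.7341 tY=0.1553  stride 1/|dx|=3.8637 1/|dy|=1.0353
    cross y-line → (4,6), t=0.1553
    cross x-line → (3,6), t=0.7341 (wall)
  → r_6 = 0.7341
beam 7: φ=135°, α=150°
  d=(-0.8660,0.5000)  start (4,5)  tX=0.2194 tY=0.3000  stride 1/|dx|=1.1547 1/|dy|=2.0000
    cross x-line → (3,5), t=0.2194
    cross y-line → (3,6), t=0.3000 (wall)
  → r_7 = 0.3000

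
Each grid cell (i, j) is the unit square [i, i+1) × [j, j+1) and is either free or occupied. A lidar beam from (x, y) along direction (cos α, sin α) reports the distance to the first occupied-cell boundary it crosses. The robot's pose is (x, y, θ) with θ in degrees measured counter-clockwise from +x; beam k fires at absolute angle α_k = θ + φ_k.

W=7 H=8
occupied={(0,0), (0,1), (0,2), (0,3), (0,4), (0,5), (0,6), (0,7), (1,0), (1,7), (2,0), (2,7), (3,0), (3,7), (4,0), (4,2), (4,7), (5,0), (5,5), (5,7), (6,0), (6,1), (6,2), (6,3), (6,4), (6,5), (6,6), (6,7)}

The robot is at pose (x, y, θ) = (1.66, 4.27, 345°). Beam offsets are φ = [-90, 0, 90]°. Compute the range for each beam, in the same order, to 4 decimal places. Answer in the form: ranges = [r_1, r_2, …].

beam 1: φ=-90°, α=255°
  d=(-0.2588,-0.9659)  start (1,4)  tX=2.5500 tY=0.2795  stride 1/|dx|=3.8637 1/|dy|=1.0353
    cross y-line → (1,3), t=0.2795
    cross y-line → (1,2), t=1.3148
    cross y-line → (1,1), t=2.3501
    cross x-line → (0,1), t=2.5500 (wall)
  → r_1 = 2.5500
beam 2: φ=0°, α=345°
  d=(0.9659,-0.2588)  start (1,4)  tX=0.3520 tY=1.0432  stride 1/|dx|=1.0353 1/|dy|=3.8637
    cross x-line → (2,4), t=0.3520
    cross y-line → (2,3), t=1.0432
    cross x-line → (3,3), t=1.3873
    cross x-line → (4,3), t=2.4225
    cross x-line → (5,3), t=3.4578
    cross x-line → (6,3), t=4.4931 (wall)
  → r_2 = 4.4931
beam 3: φ=90°, α=75°
  d=(0.2588,0.9659)  start (1,4)  tX=1.3137 tY=0.7558  stride 1/|dx|=3.8637 1/|dy|=1.0353
    cross y-line → (1,5), t=0.7558
    cross x-line → (2,5), t=1.3137
    cross y-line → (2,6), t=1.7910
    cross y-line → (2,7), t=2.8263 (wall)
  → r_3 = 2.8263

ranges = [2.5500, 4.4931, 2.8263]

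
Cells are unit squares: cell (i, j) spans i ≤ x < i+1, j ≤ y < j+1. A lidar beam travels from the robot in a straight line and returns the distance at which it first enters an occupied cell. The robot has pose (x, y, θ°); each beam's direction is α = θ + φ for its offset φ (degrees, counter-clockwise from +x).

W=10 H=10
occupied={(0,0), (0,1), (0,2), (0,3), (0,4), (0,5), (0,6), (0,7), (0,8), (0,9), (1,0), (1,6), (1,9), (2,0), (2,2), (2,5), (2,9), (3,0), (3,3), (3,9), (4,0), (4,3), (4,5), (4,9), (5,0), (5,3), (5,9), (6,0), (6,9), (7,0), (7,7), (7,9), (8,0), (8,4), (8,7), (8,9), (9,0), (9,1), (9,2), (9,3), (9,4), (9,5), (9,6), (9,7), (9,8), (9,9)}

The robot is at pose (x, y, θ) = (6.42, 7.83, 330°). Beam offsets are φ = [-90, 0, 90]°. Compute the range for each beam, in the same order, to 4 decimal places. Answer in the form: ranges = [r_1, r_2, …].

beam 1: φ=-90°, α=240°
  d=(-0.5000,-0.8660)  start (6,7)  tX=0.8400 tY=0.9584  stride 1/|dx|=2.0000 1/|dy|=1.1547
    cross x-line → (5,7), t=0.8400
    cross y-line → (5,6), t=0.9584
    cross y-line → (5,5), t=2.1131
    cross x-line → (4,5), t=2.8400 (wall)
  → r_1 = 2.8400
beam 2: φ=0°, α=330°
  d=(0.8660,-0.5000)  start (6,7)  tX=0.6697 tY=1.6600  stride 1/|dx|=1.1547 1/|dy|=2.0000
    cross x-line → (7,7), t=0.6697 (wall)
  → r_2 = 0.6697
beam 3: φ=90°, α=60°
  d=(0.5000,0.8660)  start (6,7)  tX=1.1600 tY=0.1963  stride 1/|dx|=2.0000 1/|dy|=1.1547
    cross y-line → (6,8), t=0.1963
    cross x-line → (7,8), t=1.1600
    cross y-line → (7,9), t=1.3510 (wall)
  → r_3 = 1.3510

ranges = [2.8400, 0.6697, 1.3510]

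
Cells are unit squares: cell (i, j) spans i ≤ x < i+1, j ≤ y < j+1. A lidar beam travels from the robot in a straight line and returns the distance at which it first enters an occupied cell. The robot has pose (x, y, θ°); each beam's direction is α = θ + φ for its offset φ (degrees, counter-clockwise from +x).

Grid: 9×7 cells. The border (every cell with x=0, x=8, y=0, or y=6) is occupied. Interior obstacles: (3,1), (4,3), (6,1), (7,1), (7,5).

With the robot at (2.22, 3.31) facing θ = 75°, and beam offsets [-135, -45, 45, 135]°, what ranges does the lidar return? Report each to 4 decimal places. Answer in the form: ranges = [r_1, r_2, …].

beam 1: φ=-135°, α=300°
  cosα=0.5000 sinα=-0.8660 | (2,3) | tMaxX 1.5600 tMaxY 0.3580 | tΔX 2.0000 tΔY 1.1547
    t=0.3580 [y] (2,2)
    t=1.5127 [y] (2,1)
    t=1.5600 [x] (3,1) — stop
  → r_1 = 1.5600
beam 2: φ=-45°, α=30°
  cosα=0.8660 sinα=0.5000 | (2,3) | tMaxX 0.9007 tMaxY 1.3800 | tΔX 1.1547 tΔY 2.0000
    t=0.9007 [x] (3,3)
    t=1.3800 [y] (3,4)
    t=2.0554 [x] (4,4)
    t=3.2101 [x] (5,4)
    t=3.3800 [y] (5,5)
    t=4.3648 [x] (6,5)
    t=5.3800 [y] (6,6) — stop
  → r_2 = 5.3800
beam 3: φ=45°, α=120°
  cosα=-0.5000 sinα=0.8660 | (2,3) | tMaxX 0.4400 tMaxY 0.7967 | tΔX 2.0000 tΔY 1.1547
    t=0.4400 [x] (1,3)
    t=0.7967 [y] (1,4)
    t=1.9514 [y] (1,5)
    t=2.4400 [x] (0,5) — stop
  → r_3 = 2.4400
beam 4: φ=135°, α=210°
  cosα=-0.8660 sinα=-0.5000 | (2,3) | tMaxX 0.2540 tMaxY 0.6200 | tΔX 1.1547 tΔY 2.0000
    t=0.2540 [x] (1,3)
    t=0.6200 [y] (1,2)
    t=1.4087 [x] (0,2) — stop
  → r_4 = 1.4087

ranges = [1.5600, 5.3800, 2.4400, 1.4087]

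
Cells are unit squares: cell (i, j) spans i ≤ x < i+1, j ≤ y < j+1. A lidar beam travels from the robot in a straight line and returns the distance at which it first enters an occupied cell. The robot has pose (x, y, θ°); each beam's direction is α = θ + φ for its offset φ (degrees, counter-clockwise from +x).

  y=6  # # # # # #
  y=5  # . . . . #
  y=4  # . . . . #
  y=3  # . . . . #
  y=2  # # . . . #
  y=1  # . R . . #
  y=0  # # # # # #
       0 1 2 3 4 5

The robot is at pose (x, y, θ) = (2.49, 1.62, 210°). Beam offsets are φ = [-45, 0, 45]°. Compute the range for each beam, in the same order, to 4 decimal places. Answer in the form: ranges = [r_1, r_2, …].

ranges = [1.4682, 1.2400, 0.6419]

beam 1: φ=-45°, α=165°
  d=(-0.9659,0.2588)  start (2,1)  tX=0.5073 tY=1.4682  stride 1/|dx|=1.0353 1/|dy|=3.8637
    cross x-line → (1,1), t=0.5073
    cross y-line → (1,2), t=1.4682 (wall)
  → r_1 = 1.4682
beam 2: φ=0°, α=210°
  d=(-0.8660,-0.5000)  start (2,1)  tX=0.5658 tY=1.2400  stride 1/|dx|=1.1547 1/|dy|=2.0000
    cross x-line → (1,1), t=0.5658
    cross y-line → (1,0), t=1.2400 (wall)
  → r_2 = 1.2400
beam 3: φ=45°, α=255°
  d=(-0.2588,-0.9659)  start (2,1)  tX=1.8932 tY=0.6419  stride 1/|dx|=3.8637 1/|dy|=1.0353
    cross y-line → (2,0), t=0.6419 (wall)
  → r_3 = 0.6419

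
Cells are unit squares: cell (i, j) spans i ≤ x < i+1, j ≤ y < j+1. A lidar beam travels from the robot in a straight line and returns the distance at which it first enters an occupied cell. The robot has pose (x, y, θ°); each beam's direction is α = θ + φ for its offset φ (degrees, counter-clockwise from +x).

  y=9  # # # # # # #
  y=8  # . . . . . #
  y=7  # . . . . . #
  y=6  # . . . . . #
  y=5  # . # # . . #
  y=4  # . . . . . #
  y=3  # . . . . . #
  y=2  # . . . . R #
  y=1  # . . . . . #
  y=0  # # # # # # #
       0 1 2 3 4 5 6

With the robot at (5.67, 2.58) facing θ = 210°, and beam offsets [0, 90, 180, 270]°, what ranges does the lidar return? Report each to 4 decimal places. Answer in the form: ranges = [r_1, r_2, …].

beam 1: φ=0°, α=210°
  direction (-0.8660, -0.5000); cell (5,2); t to first gridline: x 0.7736, y 1.1600 (then +1.1547 / +2.0000)
    (4,2) via x @ 0.7736
    (4,1) via y @ 1.1600
    (3,1) via x @ 1.9283
    (2,1) via x @ 3.0831
    (2,0) via y @ 3.1600  # hit
  → r_1 = 3.1600
beam 2: φ=90°, α=300°
  direction (0.5000, -0.8660); cell (5,2); t to first gridline: x 0.6600, y 0.6697 (then +2.0000 / +1.1547)
    (6,2) via x @ 0.6600  # hit
  → r_2 = 0.6600
beam 3: φ=180°, α=30°
  direction (0.8660, 0.5000); cell (5,2); t to first gridline: x 0.3811, y 0.8400 (then +1.1547 / +2.0000)
    (6,2) via x @ 0.3811  # hit
  → r_3 = 0.3811
beam 4: φ=270°, α=120°
  direction (-0.5000, 0.8660); cell (5,2); t to first gridline: x 1.3400, y 0.4850 (then +2.0000 / +1.1547)
    (5,3) via y @ 0.4850
    (4,3) via x @ 1.3400
    (4,4) via y @ 1.6397
    (4,5) via y @ 2.7944
    (3,5) via x @ 3.3400  # hit
  → r_4 = 3.3400

ranges = [3.1600, 0.6600, 0.3811, 3.3400]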